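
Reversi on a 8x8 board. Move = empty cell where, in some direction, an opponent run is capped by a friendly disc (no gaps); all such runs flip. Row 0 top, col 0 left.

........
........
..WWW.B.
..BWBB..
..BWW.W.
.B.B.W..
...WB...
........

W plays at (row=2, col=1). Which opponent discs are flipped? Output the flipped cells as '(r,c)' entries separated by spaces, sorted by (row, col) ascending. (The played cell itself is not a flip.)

Dir NW: first cell '.' (not opp) -> no flip
Dir N: first cell '.' (not opp) -> no flip
Dir NE: first cell '.' (not opp) -> no flip
Dir W: first cell '.' (not opp) -> no flip
Dir E: first cell 'W' (not opp) -> no flip
Dir SW: first cell '.' (not opp) -> no flip
Dir S: first cell '.' (not opp) -> no flip
Dir SE: opp run (3,2) capped by W -> flip

Answer: (3,2)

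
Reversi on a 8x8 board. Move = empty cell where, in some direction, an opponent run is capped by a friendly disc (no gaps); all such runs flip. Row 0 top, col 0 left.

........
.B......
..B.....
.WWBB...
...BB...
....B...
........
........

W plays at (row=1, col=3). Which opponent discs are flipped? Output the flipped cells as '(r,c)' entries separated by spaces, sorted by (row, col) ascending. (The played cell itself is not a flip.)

Answer: (2,2)

Derivation:
Dir NW: first cell '.' (not opp) -> no flip
Dir N: first cell '.' (not opp) -> no flip
Dir NE: first cell '.' (not opp) -> no flip
Dir W: first cell '.' (not opp) -> no flip
Dir E: first cell '.' (not opp) -> no flip
Dir SW: opp run (2,2) capped by W -> flip
Dir S: first cell '.' (not opp) -> no flip
Dir SE: first cell '.' (not opp) -> no flip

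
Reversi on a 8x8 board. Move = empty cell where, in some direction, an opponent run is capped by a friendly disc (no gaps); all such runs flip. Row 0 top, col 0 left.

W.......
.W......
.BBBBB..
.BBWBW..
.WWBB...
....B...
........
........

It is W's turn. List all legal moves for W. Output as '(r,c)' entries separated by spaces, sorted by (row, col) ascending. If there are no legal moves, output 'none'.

(1,0): no bracket -> illegal
(1,2): flips 2 -> legal
(1,3): flips 2 -> legal
(1,4): flips 2 -> legal
(1,5): flips 2 -> legal
(1,6): no bracket -> illegal
(2,0): flips 1 -> legal
(2,6): no bracket -> illegal
(3,0): flips 2 -> legal
(3,6): no bracket -> illegal
(4,0): no bracket -> illegal
(4,5): flips 2 -> legal
(5,2): no bracket -> illegal
(5,3): flips 2 -> legal
(5,5): flips 1 -> legal
(6,3): no bracket -> illegal
(6,4): no bracket -> illegal
(6,5): no bracket -> illegal

Answer: (1,2) (1,3) (1,4) (1,5) (2,0) (3,0) (4,5) (5,3) (5,5)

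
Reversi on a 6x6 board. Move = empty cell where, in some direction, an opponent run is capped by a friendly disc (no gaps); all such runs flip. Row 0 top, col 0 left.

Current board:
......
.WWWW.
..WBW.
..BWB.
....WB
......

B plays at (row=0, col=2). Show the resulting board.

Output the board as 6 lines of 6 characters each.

Place B at (0,2); scan 8 dirs for brackets.
Dir NW: edge -> no flip
Dir N: edge -> no flip
Dir NE: edge -> no flip
Dir W: first cell '.' (not opp) -> no flip
Dir E: first cell '.' (not opp) -> no flip
Dir SW: opp run (1,1), next='.' -> no flip
Dir S: opp run (1,2) (2,2) capped by B -> flip
Dir SE: opp run (1,3) (2,4), next='.' -> no flip
All flips: (1,2) (2,2)

Answer: ..B...
.WBWW.
..BBW.
..BWB.
....WB
......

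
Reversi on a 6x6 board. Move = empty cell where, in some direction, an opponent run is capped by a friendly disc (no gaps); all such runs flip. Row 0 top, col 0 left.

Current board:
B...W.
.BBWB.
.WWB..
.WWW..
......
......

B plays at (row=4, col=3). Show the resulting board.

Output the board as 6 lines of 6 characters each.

Answer: B...W.
.BBWB.
.WWB..
.WWB..
...B..
......

Derivation:
Place B at (4,3); scan 8 dirs for brackets.
Dir NW: opp run (3,2) (2,1), next='.' -> no flip
Dir N: opp run (3,3) capped by B -> flip
Dir NE: first cell '.' (not opp) -> no flip
Dir W: first cell '.' (not opp) -> no flip
Dir E: first cell '.' (not opp) -> no flip
Dir SW: first cell '.' (not opp) -> no flip
Dir S: first cell '.' (not opp) -> no flip
Dir SE: first cell '.' (not opp) -> no flip
All flips: (3,3)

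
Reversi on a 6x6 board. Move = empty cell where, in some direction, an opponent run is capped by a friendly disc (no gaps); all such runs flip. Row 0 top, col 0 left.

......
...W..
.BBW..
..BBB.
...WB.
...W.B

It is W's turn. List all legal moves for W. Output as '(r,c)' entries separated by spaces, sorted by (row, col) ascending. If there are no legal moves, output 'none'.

Answer: (1,0) (2,0) (2,5) (3,1) (3,5) (4,1) (4,5)

Derivation:
(1,0): flips 2 -> legal
(1,1): no bracket -> illegal
(1,2): no bracket -> illegal
(2,0): flips 2 -> legal
(2,4): no bracket -> illegal
(2,5): flips 1 -> legal
(3,0): no bracket -> illegal
(3,1): flips 1 -> legal
(3,5): flips 1 -> legal
(4,1): flips 1 -> legal
(4,2): no bracket -> illegal
(4,5): flips 2 -> legal
(5,4): no bracket -> illegal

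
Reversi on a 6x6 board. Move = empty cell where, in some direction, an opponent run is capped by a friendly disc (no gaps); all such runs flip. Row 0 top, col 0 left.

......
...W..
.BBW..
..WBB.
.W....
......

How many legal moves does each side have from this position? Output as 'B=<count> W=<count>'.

Answer: B=7 W=7

Derivation:
-- B to move --
(0,2): no bracket -> illegal
(0,3): flips 2 -> legal
(0,4): flips 1 -> legal
(1,2): flips 1 -> legal
(1,4): no bracket -> illegal
(2,4): flips 1 -> legal
(3,0): no bracket -> illegal
(3,1): flips 1 -> legal
(4,0): no bracket -> illegal
(4,2): flips 1 -> legal
(4,3): flips 1 -> legal
(5,0): no bracket -> illegal
(5,1): no bracket -> illegal
(5,2): no bracket -> illegal
B mobility = 7
-- W to move --
(1,0): flips 1 -> legal
(1,1): no bracket -> illegal
(1,2): flips 1 -> legal
(2,0): flips 2 -> legal
(2,4): no bracket -> illegal
(2,5): no bracket -> illegal
(3,0): no bracket -> illegal
(3,1): flips 1 -> legal
(3,5): flips 2 -> legal
(4,2): no bracket -> illegal
(4,3): flips 1 -> legal
(4,4): no bracket -> illegal
(4,5): flips 1 -> legal
W mobility = 7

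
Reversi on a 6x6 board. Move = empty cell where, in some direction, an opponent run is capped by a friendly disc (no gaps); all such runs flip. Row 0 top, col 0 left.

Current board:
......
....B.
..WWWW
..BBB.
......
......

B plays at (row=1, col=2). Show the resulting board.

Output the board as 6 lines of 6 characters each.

Answer: ......
..B.B.
..BBWW
..BBB.
......
......

Derivation:
Place B at (1,2); scan 8 dirs for brackets.
Dir NW: first cell '.' (not opp) -> no flip
Dir N: first cell '.' (not opp) -> no flip
Dir NE: first cell '.' (not opp) -> no flip
Dir W: first cell '.' (not opp) -> no flip
Dir E: first cell '.' (not opp) -> no flip
Dir SW: first cell '.' (not opp) -> no flip
Dir S: opp run (2,2) capped by B -> flip
Dir SE: opp run (2,3) capped by B -> flip
All flips: (2,2) (2,3)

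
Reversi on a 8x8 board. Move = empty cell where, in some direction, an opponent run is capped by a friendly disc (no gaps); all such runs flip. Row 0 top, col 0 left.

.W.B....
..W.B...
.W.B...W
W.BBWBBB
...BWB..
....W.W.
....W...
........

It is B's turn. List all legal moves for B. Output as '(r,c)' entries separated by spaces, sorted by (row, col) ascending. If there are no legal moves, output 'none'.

(0,0): no bracket -> illegal
(0,2): no bracket -> illegal
(1,0): flips 1 -> legal
(1,1): no bracket -> illegal
(1,3): no bracket -> illegal
(1,6): no bracket -> illegal
(1,7): flips 1 -> legal
(2,0): no bracket -> illegal
(2,2): no bracket -> illegal
(2,4): no bracket -> illegal
(2,5): flips 1 -> legal
(2,6): no bracket -> illegal
(3,1): no bracket -> illegal
(4,0): no bracket -> illegal
(4,1): no bracket -> illegal
(4,6): no bracket -> illegal
(4,7): no bracket -> illegal
(5,3): flips 1 -> legal
(5,5): flips 1 -> legal
(5,7): no bracket -> illegal
(6,3): flips 1 -> legal
(6,5): flips 1 -> legal
(6,6): no bracket -> illegal
(6,7): flips 1 -> legal
(7,3): no bracket -> illegal
(7,4): no bracket -> illegal
(7,5): no bracket -> illegal

Answer: (1,0) (1,7) (2,5) (5,3) (5,5) (6,3) (6,5) (6,7)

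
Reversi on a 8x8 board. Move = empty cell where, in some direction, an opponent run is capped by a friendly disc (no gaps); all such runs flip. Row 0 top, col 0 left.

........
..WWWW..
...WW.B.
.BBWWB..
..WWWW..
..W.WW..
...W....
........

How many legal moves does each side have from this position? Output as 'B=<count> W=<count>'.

Answer: B=6 W=10

Derivation:
-- B to move --
(0,1): no bracket -> illegal
(0,2): flips 2 -> legal
(0,3): no bracket -> illegal
(0,4): flips 1 -> legal
(0,5): flips 2 -> legal
(0,6): no bracket -> illegal
(1,1): no bracket -> illegal
(1,6): no bracket -> illegal
(2,1): no bracket -> illegal
(2,2): no bracket -> illegal
(2,5): no bracket -> illegal
(3,6): no bracket -> illegal
(4,1): no bracket -> illegal
(4,6): no bracket -> illegal
(5,1): no bracket -> illegal
(5,3): flips 2 -> legal
(5,6): no bracket -> illegal
(6,1): no bracket -> illegal
(6,2): flips 2 -> legal
(6,4): no bracket -> illegal
(6,5): flips 4 -> legal
(6,6): no bracket -> illegal
(7,2): no bracket -> illegal
(7,3): no bracket -> illegal
(7,4): no bracket -> illegal
B mobility = 6
-- W to move --
(1,6): no bracket -> illegal
(1,7): flips 2 -> legal
(2,0): flips 1 -> legal
(2,1): flips 1 -> legal
(2,2): flips 1 -> legal
(2,5): flips 1 -> legal
(2,7): no bracket -> illegal
(3,0): flips 2 -> legal
(3,6): flips 1 -> legal
(3,7): flips 1 -> legal
(4,0): no bracket -> illegal
(4,1): flips 1 -> legal
(4,6): flips 1 -> legal
W mobility = 10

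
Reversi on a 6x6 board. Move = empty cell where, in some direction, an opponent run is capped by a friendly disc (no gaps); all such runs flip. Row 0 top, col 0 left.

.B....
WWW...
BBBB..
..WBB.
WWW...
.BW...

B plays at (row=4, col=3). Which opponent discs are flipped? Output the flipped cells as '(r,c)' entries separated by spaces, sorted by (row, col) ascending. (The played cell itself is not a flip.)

Answer: (3,2)

Derivation:
Dir NW: opp run (3,2) capped by B -> flip
Dir N: first cell 'B' (not opp) -> no flip
Dir NE: first cell 'B' (not opp) -> no flip
Dir W: opp run (4,2) (4,1) (4,0), next=edge -> no flip
Dir E: first cell '.' (not opp) -> no flip
Dir SW: opp run (5,2), next=edge -> no flip
Dir S: first cell '.' (not opp) -> no flip
Dir SE: first cell '.' (not opp) -> no flip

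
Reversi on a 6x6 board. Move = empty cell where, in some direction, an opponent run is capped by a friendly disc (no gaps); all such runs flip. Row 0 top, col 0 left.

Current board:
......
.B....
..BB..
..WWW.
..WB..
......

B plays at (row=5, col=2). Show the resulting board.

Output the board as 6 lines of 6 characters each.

Place B at (5,2); scan 8 dirs for brackets.
Dir NW: first cell '.' (not opp) -> no flip
Dir N: opp run (4,2) (3,2) capped by B -> flip
Dir NE: first cell 'B' (not opp) -> no flip
Dir W: first cell '.' (not opp) -> no flip
Dir E: first cell '.' (not opp) -> no flip
Dir SW: edge -> no flip
Dir S: edge -> no flip
Dir SE: edge -> no flip
All flips: (3,2) (4,2)

Answer: ......
.B....
..BB..
..BWW.
..BB..
..B...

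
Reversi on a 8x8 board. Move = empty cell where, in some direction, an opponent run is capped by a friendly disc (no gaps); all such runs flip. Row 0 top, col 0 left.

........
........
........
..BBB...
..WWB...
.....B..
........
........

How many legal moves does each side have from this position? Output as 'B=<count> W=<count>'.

Answer: B=5 W=6

Derivation:
-- B to move --
(3,1): no bracket -> illegal
(4,1): flips 2 -> legal
(5,1): flips 1 -> legal
(5,2): flips 2 -> legal
(5,3): flips 1 -> legal
(5,4): flips 1 -> legal
B mobility = 5
-- W to move --
(2,1): flips 1 -> legal
(2,2): flips 1 -> legal
(2,3): flips 1 -> legal
(2,4): flips 1 -> legal
(2,5): flips 1 -> legal
(3,1): no bracket -> illegal
(3,5): no bracket -> illegal
(4,1): no bracket -> illegal
(4,5): flips 1 -> legal
(4,6): no bracket -> illegal
(5,3): no bracket -> illegal
(5,4): no bracket -> illegal
(5,6): no bracket -> illegal
(6,4): no bracket -> illegal
(6,5): no bracket -> illegal
(6,6): no bracket -> illegal
W mobility = 6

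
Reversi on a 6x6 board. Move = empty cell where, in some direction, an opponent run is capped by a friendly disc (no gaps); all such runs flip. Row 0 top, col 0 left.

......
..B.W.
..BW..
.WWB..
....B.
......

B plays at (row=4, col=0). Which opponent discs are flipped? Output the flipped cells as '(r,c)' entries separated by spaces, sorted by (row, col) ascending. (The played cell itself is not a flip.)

Dir NW: edge -> no flip
Dir N: first cell '.' (not opp) -> no flip
Dir NE: opp run (3,1) capped by B -> flip
Dir W: edge -> no flip
Dir E: first cell '.' (not opp) -> no flip
Dir SW: edge -> no flip
Dir S: first cell '.' (not opp) -> no flip
Dir SE: first cell '.' (not opp) -> no flip

Answer: (3,1)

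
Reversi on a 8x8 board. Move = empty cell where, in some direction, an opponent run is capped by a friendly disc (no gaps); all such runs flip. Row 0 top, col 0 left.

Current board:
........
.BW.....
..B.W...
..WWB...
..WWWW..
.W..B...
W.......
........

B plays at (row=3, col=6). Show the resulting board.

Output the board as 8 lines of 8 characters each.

Answer: ........
.BW.....
..B.W...
..WWB.B.
..WWWB..
.W..B...
W.......
........

Derivation:
Place B at (3,6); scan 8 dirs for brackets.
Dir NW: first cell '.' (not opp) -> no flip
Dir N: first cell '.' (not opp) -> no flip
Dir NE: first cell '.' (not opp) -> no flip
Dir W: first cell '.' (not opp) -> no flip
Dir E: first cell '.' (not opp) -> no flip
Dir SW: opp run (4,5) capped by B -> flip
Dir S: first cell '.' (not opp) -> no flip
Dir SE: first cell '.' (not opp) -> no flip
All flips: (4,5)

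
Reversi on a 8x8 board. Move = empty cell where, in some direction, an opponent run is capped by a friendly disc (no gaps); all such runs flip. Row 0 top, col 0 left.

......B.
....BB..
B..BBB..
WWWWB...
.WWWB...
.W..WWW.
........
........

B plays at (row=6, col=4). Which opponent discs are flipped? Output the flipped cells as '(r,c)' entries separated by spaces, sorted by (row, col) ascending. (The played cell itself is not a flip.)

Answer: (5,4)

Derivation:
Dir NW: first cell '.' (not opp) -> no flip
Dir N: opp run (5,4) capped by B -> flip
Dir NE: opp run (5,5), next='.' -> no flip
Dir W: first cell '.' (not opp) -> no flip
Dir E: first cell '.' (not opp) -> no flip
Dir SW: first cell '.' (not opp) -> no flip
Dir S: first cell '.' (not opp) -> no flip
Dir SE: first cell '.' (not opp) -> no flip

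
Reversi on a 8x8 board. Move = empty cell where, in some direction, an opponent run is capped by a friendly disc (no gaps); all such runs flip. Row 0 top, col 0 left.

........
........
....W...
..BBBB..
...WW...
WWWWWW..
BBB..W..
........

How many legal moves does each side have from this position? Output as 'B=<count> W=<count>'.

Answer: B=10 W=11

Derivation:
-- B to move --
(1,3): flips 1 -> legal
(1,4): flips 1 -> legal
(1,5): flips 1 -> legal
(2,3): no bracket -> illegal
(2,5): no bracket -> illegal
(4,0): flips 2 -> legal
(4,1): flips 1 -> legal
(4,2): flips 2 -> legal
(4,5): no bracket -> illegal
(4,6): no bracket -> illegal
(5,6): no bracket -> illegal
(6,3): flips 2 -> legal
(6,4): flips 2 -> legal
(6,6): flips 2 -> legal
(7,4): no bracket -> illegal
(7,5): no bracket -> illegal
(7,6): flips 3 -> legal
B mobility = 10
-- W to move --
(2,1): flips 1 -> legal
(2,2): flips 1 -> legal
(2,3): flips 1 -> legal
(2,5): flips 1 -> legal
(2,6): flips 1 -> legal
(3,1): no bracket -> illegal
(3,6): no bracket -> illegal
(4,1): no bracket -> illegal
(4,2): flips 1 -> legal
(4,5): no bracket -> illegal
(4,6): flips 1 -> legal
(6,3): no bracket -> illegal
(7,0): flips 2 -> legal
(7,1): flips 2 -> legal
(7,2): flips 2 -> legal
(7,3): flips 1 -> legal
W mobility = 11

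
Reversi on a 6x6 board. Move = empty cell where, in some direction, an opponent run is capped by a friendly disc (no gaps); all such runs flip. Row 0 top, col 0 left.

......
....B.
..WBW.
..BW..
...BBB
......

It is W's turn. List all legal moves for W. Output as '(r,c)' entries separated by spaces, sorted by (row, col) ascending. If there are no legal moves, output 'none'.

(0,3): no bracket -> illegal
(0,4): flips 1 -> legal
(0,5): no bracket -> illegal
(1,2): no bracket -> illegal
(1,3): flips 1 -> legal
(1,5): no bracket -> illegal
(2,1): no bracket -> illegal
(2,5): no bracket -> illegal
(3,1): flips 1 -> legal
(3,4): no bracket -> illegal
(3,5): no bracket -> illegal
(4,1): no bracket -> illegal
(4,2): flips 1 -> legal
(5,2): no bracket -> illegal
(5,3): flips 1 -> legal
(5,4): no bracket -> illegal
(5,5): flips 1 -> legal

Answer: (0,4) (1,3) (3,1) (4,2) (5,3) (5,5)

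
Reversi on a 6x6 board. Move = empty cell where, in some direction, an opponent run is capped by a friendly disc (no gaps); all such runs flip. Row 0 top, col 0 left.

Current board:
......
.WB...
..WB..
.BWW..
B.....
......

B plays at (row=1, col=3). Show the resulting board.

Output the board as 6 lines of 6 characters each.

Place B at (1,3); scan 8 dirs for brackets.
Dir NW: first cell '.' (not opp) -> no flip
Dir N: first cell '.' (not opp) -> no flip
Dir NE: first cell '.' (not opp) -> no flip
Dir W: first cell 'B' (not opp) -> no flip
Dir E: first cell '.' (not opp) -> no flip
Dir SW: opp run (2,2) capped by B -> flip
Dir S: first cell 'B' (not opp) -> no flip
Dir SE: first cell '.' (not opp) -> no flip
All flips: (2,2)

Answer: ......
.WBB..
..BB..
.BWW..
B.....
......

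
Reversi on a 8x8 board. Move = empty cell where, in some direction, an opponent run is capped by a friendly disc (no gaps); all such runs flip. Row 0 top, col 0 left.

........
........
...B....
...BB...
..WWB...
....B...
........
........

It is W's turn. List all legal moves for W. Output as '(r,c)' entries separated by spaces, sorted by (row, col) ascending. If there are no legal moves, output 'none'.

(1,2): no bracket -> illegal
(1,3): flips 2 -> legal
(1,4): no bracket -> illegal
(2,2): no bracket -> illegal
(2,4): flips 1 -> legal
(2,5): flips 1 -> legal
(3,2): no bracket -> illegal
(3,5): no bracket -> illegal
(4,5): flips 1 -> legal
(5,3): no bracket -> illegal
(5,5): no bracket -> illegal
(6,3): no bracket -> illegal
(6,4): no bracket -> illegal
(6,5): flips 1 -> legal

Answer: (1,3) (2,4) (2,5) (4,5) (6,5)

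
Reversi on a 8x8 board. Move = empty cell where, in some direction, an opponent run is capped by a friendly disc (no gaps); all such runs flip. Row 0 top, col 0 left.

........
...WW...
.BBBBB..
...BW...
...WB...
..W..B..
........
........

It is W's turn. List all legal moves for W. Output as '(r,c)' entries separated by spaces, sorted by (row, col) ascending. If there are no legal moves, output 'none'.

Answer: (1,2) (1,6) (3,1) (3,2) (3,5) (3,6) (4,5) (5,4)

Derivation:
(1,0): no bracket -> illegal
(1,1): no bracket -> illegal
(1,2): flips 1 -> legal
(1,5): no bracket -> illegal
(1,6): flips 1 -> legal
(2,0): no bracket -> illegal
(2,6): no bracket -> illegal
(3,0): no bracket -> illegal
(3,1): flips 1 -> legal
(3,2): flips 2 -> legal
(3,5): flips 1 -> legal
(3,6): flips 1 -> legal
(4,2): no bracket -> illegal
(4,5): flips 1 -> legal
(4,6): no bracket -> illegal
(5,3): no bracket -> illegal
(5,4): flips 1 -> legal
(5,6): no bracket -> illegal
(6,4): no bracket -> illegal
(6,5): no bracket -> illegal
(6,6): no bracket -> illegal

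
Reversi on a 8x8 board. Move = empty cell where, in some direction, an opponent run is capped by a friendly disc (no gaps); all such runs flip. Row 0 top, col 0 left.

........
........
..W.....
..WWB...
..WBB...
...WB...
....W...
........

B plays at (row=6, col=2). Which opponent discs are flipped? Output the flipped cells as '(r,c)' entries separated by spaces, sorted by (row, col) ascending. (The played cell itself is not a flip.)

Dir NW: first cell '.' (not opp) -> no flip
Dir N: first cell '.' (not opp) -> no flip
Dir NE: opp run (5,3) capped by B -> flip
Dir W: first cell '.' (not opp) -> no flip
Dir E: first cell '.' (not opp) -> no flip
Dir SW: first cell '.' (not opp) -> no flip
Dir S: first cell '.' (not opp) -> no flip
Dir SE: first cell '.' (not opp) -> no flip

Answer: (5,3)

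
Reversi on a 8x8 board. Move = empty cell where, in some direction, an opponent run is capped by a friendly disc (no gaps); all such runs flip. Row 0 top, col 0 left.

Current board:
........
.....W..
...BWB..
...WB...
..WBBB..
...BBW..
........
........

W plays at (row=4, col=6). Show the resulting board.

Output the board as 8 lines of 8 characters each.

Answer: ........
.....W..
...BWB..
...WB...
..WWWWW.
...BBW..
........
........

Derivation:
Place W at (4,6); scan 8 dirs for brackets.
Dir NW: first cell '.' (not opp) -> no flip
Dir N: first cell '.' (not opp) -> no flip
Dir NE: first cell '.' (not opp) -> no flip
Dir W: opp run (4,5) (4,4) (4,3) capped by W -> flip
Dir E: first cell '.' (not opp) -> no flip
Dir SW: first cell 'W' (not opp) -> no flip
Dir S: first cell '.' (not opp) -> no flip
Dir SE: first cell '.' (not opp) -> no flip
All flips: (4,3) (4,4) (4,5)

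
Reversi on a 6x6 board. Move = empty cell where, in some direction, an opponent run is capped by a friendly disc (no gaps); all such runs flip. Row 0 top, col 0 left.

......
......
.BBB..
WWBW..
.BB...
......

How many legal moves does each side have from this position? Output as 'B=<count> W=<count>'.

-- B to move --
(2,0): flips 1 -> legal
(2,4): flips 1 -> legal
(3,4): flips 1 -> legal
(4,0): flips 1 -> legal
(4,3): flips 1 -> legal
(4,4): flips 1 -> legal
B mobility = 6
-- W to move --
(1,0): no bracket -> illegal
(1,1): flips 2 -> legal
(1,2): flips 1 -> legal
(1,3): flips 2 -> legal
(1,4): no bracket -> illegal
(2,0): no bracket -> illegal
(2,4): no bracket -> illegal
(3,4): no bracket -> illegal
(4,0): no bracket -> illegal
(4,3): no bracket -> illegal
(5,0): no bracket -> illegal
(5,1): flips 2 -> legal
(5,2): flips 1 -> legal
(5,3): flips 1 -> legal
W mobility = 6

Answer: B=6 W=6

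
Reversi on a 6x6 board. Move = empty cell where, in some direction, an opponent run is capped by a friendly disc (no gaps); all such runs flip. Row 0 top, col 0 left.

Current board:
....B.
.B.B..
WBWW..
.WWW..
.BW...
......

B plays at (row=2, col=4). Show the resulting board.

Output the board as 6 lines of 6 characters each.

Answer: ....B.
.B.B..
WBBBB.
.WWW..
.BW...
......

Derivation:
Place B at (2,4); scan 8 dirs for brackets.
Dir NW: first cell 'B' (not opp) -> no flip
Dir N: first cell '.' (not opp) -> no flip
Dir NE: first cell '.' (not opp) -> no flip
Dir W: opp run (2,3) (2,2) capped by B -> flip
Dir E: first cell '.' (not opp) -> no flip
Dir SW: opp run (3,3) (4,2), next='.' -> no flip
Dir S: first cell '.' (not opp) -> no flip
Dir SE: first cell '.' (not opp) -> no flip
All flips: (2,2) (2,3)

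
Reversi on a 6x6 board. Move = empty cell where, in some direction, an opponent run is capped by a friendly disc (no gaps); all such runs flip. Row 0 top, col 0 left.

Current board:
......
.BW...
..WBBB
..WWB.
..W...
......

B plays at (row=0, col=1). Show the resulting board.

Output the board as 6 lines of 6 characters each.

Answer: .B....
.BB...
..WBBB
..WWB.
..W...
......

Derivation:
Place B at (0,1); scan 8 dirs for brackets.
Dir NW: edge -> no flip
Dir N: edge -> no flip
Dir NE: edge -> no flip
Dir W: first cell '.' (not opp) -> no flip
Dir E: first cell '.' (not opp) -> no flip
Dir SW: first cell '.' (not opp) -> no flip
Dir S: first cell 'B' (not opp) -> no flip
Dir SE: opp run (1,2) capped by B -> flip
All flips: (1,2)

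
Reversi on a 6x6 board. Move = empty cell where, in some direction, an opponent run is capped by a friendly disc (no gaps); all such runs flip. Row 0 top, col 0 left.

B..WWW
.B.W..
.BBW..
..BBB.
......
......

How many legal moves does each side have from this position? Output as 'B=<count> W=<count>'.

Answer: B=3 W=5

Derivation:
-- B to move --
(0,2): no bracket -> illegal
(1,2): flips 1 -> legal
(1,4): flips 1 -> legal
(1,5): no bracket -> illegal
(2,4): flips 1 -> legal
B mobility = 3
-- W to move --
(0,1): no bracket -> illegal
(0,2): no bracket -> illegal
(1,0): no bracket -> illegal
(1,2): no bracket -> illegal
(2,0): flips 2 -> legal
(2,4): no bracket -> illegal
(2,5): no bracket -> illegal
(3,0): no bracket -> illegal
(3,1): flips 1 -> legal
(3,5): no bracket -> illegal
(4,1): flips 1 -> legal
(4,2): no bracket -> illegal
(4,3): flips 1 -> legal
(4,4): no bracket -> illegal
(4,5): flips 1 -> legal
W mobility = 5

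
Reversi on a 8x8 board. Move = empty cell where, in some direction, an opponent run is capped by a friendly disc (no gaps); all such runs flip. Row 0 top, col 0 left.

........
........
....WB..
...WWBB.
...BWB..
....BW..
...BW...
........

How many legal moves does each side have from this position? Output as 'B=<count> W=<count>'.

Answer: B=8 W=10

Derivation:
-- B to move --
(1,3): flips 1 -> legal
(1,4): flips 3 -> legal
(1,5): no bracket -> illegal
(2,2): no bracket -> illegal
(2,3): flips 3 -> legal
(3,2): flips 2 -> legal
(4,2): no bracket -> illegal
(4,6): no bracket -> illegal
(5,3): flips 1 -> legal
(5,6): flips 1 -> legal
(6,5): flips 2 -> legal
(6,6): no bracket -> illegal
(7,3): no bracket -> illegal
(7,4): flips 1 -> legal
(7,5): no bracket -> illegal
B mobility = 8
-- W to move --
(1,4): no bracket -> illegal
(1,5): flips 3 -> legal
(1,6): flips 1 -> legal
(2,6): flips 2 -> legal
(2,7): no bracket -> illegal
(3,2): no bracket -> illegal
(3,7): flips 2 -> legal
(4,2): flips 1 -> legal
(4,6): flips 2 -> legal
(4,7): no bracket -> illegal
(5,2): flips 1 -> legal
(5,3): flips 2 -> legal
(5,6): flips 1 -> legal
(6,2): flips 1 -> legal
(6,5): no bracket -> illegal
(7,2): no bracket -> illegal
(7,3): no bracket -> illegal
(7,4): no bracket -> illegal
W mobility = 10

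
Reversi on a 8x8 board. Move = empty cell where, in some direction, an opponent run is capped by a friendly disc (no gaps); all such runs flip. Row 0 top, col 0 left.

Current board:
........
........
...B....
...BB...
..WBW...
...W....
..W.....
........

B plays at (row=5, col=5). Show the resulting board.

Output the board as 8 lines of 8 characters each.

Place B at (5,5); scan 8 dirs for brackets.
Dir NW: opp run (4,4) capped by B -> flip
Dir N: first cell '.' (not opp) -> no flip
Dir NE: first cell '.' (not opp) -> no flip
Dir W: first cell '.' (not opp) -> no flip
Dir E: first cell '.' (not opp) -> no flip
Dir SW: first cell '.' (not opp) -> no flip
Dir S: first cell '.' (not opp) -> no flip
Dir SE: first cell '.' (not opp) -> no flip
All flips: (4,4)

Answer: ........
........
...B....
...BB...
..WBB...
...W.B..
..W.....
........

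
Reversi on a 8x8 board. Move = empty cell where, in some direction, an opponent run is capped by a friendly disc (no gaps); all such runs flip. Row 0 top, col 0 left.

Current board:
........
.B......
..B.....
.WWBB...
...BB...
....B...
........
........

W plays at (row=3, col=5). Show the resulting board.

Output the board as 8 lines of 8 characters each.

Place W at (3,5); scan 8 dirs for brackets.
Dir NW: first cell '.' (not opp) -> no flip
Dir N: first cell '.' (not opp) -> no flip
Dir NE: first cell '.' (not opp) -> no flip
Dir W: opp run (3,4) (3,3) capped by W -> flip
Dir E: first cell '.' (not opp) -> no flip
Dir SW: opp run (4,4), next='.' -> no flip
Dir S: first cell '.' (not opp) -> no flip
Dir SE: first cell '.' (not opp) -> no flip
All flips: (3,3) (3,4)

Answer: ........
.B......
..B.....
.WWWWW..
...BB...
....B...
........
........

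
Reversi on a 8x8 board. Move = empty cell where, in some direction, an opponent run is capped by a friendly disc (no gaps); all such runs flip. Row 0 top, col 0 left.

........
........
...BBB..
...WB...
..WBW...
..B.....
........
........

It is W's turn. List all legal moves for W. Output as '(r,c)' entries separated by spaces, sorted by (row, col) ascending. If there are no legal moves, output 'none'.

Answer: (1,3) (1,4) (1,5) (3,5) (5,3) (6,2)

Derivation:
(1,2): no bracket -> illegal
(1,3): flips 1 -> legal
(1,4): flips 2 -> legal
(1,5): flips 1 -> legal
(1,6): no bracket -> illegal
(2,2): no bracket -> illegal
(2,6): no bracket -> illegal
(3,2): no bracket -> illegal
(3,5): flips 1 -> legal
(3,6): no bracket -> illegal
(4,1): no bracket -> illegal
(4,5): no bracket -> illegal
(5,1): no bracket -> illegal
(5,3): flips 1 -> legal
(5,4): no bracket -> illegal
(6,1): no bracket -> illegal
(6,2): flips 1 -> legal
(6,3): no bracket -> illegal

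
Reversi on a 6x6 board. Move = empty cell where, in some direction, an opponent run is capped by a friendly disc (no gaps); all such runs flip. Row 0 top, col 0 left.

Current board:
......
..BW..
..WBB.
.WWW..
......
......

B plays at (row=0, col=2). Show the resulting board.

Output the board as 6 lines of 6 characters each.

Answer: ..B...
..BB..
..WBB.
.WWW..
......
......

Derivation:
Place B at (0,2); scan 8 dirs for brackets.
Dir NW: edge -> no flip
Dir N: edge -> no flip
Dir NE: edge -> no flip
Dir W: first cell '.' (not opp) -> no flip
Dir E: first cell '.' (not opp) -> no flip
Dir SW: first cell '.' (not opp) -> no flip
Dir S: first cell 'B' (not opp) -> no flip
Dir SE: opp run (1,3) capped by B -> flip
All flips: (1,3)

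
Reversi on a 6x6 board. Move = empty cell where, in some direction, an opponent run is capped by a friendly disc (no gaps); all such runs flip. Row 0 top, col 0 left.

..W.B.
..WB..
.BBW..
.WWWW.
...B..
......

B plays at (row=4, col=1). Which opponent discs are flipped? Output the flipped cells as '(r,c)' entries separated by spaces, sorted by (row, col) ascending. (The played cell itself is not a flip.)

Dir NW: first cell '.' (not opp) -> no flip
Dir N: opp run (3,1) capped by B -> flip
Dir NE: opp run (3,2) (2,3), next='.' -> no flip
Dir W: first cell '.' (not opp) -> no flip
Dir E: first cell '.' (not opp) -> no flip
Dir SW: first cell '.' (not opp) -> no flip
Dir S: first cell '.' (not opp) -> no flip
Dir SE: first cell '.' (not opp) -> no flip

Answer: (3,1)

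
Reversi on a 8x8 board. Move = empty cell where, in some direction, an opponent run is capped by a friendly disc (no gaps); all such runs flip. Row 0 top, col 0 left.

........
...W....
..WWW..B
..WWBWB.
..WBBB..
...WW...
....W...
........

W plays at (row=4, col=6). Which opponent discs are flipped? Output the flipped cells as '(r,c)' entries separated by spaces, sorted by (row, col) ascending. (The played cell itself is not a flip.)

Dir NW: first cell 'W' (not opp) -> no flip
Dir N: opp run (3,6), next='.' -> no flip
Dir NE: first cell '.' (not opp) -> no flip
Dir W: opp run (4,5) (4,4) (4,3) capped by W -> flip
Dir E: first cell '.' (not opp) -> no flip
Dir SW: first cell '.' (not opp) -> no flip
Dir S: first cell '.' (not opp) -> no flip
Dir SE: first cell '.' (not opp) -> no flip

Answer: (4,3) (4,4) (4,5)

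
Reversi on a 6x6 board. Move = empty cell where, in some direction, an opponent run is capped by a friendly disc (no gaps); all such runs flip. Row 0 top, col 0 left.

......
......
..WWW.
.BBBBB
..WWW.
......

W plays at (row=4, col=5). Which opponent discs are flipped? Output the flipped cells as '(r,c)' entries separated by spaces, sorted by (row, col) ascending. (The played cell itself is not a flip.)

Answer: (3,4)

Derivation:
Dir NW: opp run (3,4) capped by W -> flip
Dir N: opp run (3,5), next='.' -> no flip
Dir NE: edge -> no flip
Dir W: first cell 'W' (not opp) -> no flip
Dir E: edge -> no flip
Dir SW: first cell '.' (not opp) -> no flip
Dir S: first cell '.' (not opp) -> no flip
Dir SE: edge -> no flip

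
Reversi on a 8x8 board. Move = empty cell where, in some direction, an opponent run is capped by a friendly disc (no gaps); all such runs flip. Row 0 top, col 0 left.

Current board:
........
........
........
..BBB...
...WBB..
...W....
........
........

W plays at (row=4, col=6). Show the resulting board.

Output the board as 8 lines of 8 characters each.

Answer: ........
........
........
..BBB...
...WWWW.
...W....
........
........

Derivation:
Place W at (4,6); scan 8 dirs for brackets.
Dir NW: first cell '.' (not opp) -> no flip
Dir N: first cell '.' (not opp) -> no flip
Dir NE: first cell '.' (not opp) -> no flip
Dir W: opp run (4,5) (4,4) capped by W -> flip
Dir E: first cell '.' (not opp) -> no flip
Dir SW: first cell '.' (not opp) -> no flip
Dir S: first cell '.' (not opp) -> no flip
Dir SE: first cell '.' (not opp) -> no flip
All flips: (4,4) (4,5)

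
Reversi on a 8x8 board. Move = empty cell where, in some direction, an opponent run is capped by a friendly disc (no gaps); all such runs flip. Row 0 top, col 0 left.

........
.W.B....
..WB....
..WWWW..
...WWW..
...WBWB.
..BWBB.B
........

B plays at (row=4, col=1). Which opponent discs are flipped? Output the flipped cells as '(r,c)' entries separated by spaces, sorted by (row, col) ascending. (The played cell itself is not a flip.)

Answer: (3,2)

Derivation:
Dir NW: first cell '.' (not opp) -> no flip
Dir N: first cell '.' (not opp) -> no flip
Dir NE: opp run (3,2) capped by B -> flip
Dir W: first cell '.' (not opp) -> no flip
Dir E: first cell '.' (not opp) -> no flip
Dir SW: first cell '.' (not opp) -> no flip
Dir S: first cell '.' (not opp) -> no flip
Dir SE: first cell '.' (not opp) -> no flip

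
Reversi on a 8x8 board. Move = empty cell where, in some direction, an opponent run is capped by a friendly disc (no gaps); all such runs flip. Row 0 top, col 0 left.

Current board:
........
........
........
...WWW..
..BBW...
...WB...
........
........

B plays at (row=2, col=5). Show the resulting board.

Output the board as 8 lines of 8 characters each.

Place B at (2,5); scan 8 dirs for brackets.
Dir NW: first cell '.' (not opp) -> no flip
Dir N: first cell '.' (not opp) -> no flip
Dir NE: first cell '.' (not opp) -> no flip
Dir W: first cell '.' (not opp) -> no flip
Dir E: first cell '.' (not opp) -> no flip
Dir SW: opp run (3,4) capped by B -> flip
Dir S: opp run (3,5), next='.' -> no flip
Dir SE: first cell '.' (not opp) -> no flip
All flips: (3,4)

Answer: ........
........
.....B..
...WBW..
..BBW...
...WB...
........
........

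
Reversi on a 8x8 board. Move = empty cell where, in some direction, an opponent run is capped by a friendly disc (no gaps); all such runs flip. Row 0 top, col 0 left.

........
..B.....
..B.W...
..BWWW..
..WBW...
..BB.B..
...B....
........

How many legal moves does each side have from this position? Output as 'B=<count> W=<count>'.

Answer: B=7 W=8

Derivation:
-- B to move --
(1,3): no bracket -> illegal
(1,4): no bracket -> illegal
(1,5): no bracket -> illegal
(2,3): flips 1 -> legal
(2,5): flips 1 -> legal
(2,6): flips 2 -> legal
(3,1): flips 1 -> legal
(3,6): flips 3 -> legal
(4,1): flips 1 -> legal
(4,5): flips 1 -> legal
(4,6): no bracket -> illegal
(5,1): no bracket -> illegal
(5,4): no bracket -> illegal
B mobility = 7
-- W to move --
(0,1): no bracket -> illegal
(0,2): flips 3 -> legal
(0,3): no bracket -> illegal
(1,1): flips 1 -> legal
(1,3): no bracket -> illegal
(2,1): no bracket -> illegal
(2,3): no bracket -> illegal
(3,1): flips 1 -> legal
(4,1): no bracket -> illegal
(4,5): no bracket -> illegal
(4,6): no bracket -> illegal
(5,1): no bracket -> illegal
(5,4): no bracket -> illegal
(5,6): no bracket -> illegal
(6,1): flips 2 -> legal
(6,2): flips 2 -> legal
(6,4): flips 1 -> legal
(6,5): no bracket -> illegal
(6,6): flips 1 -> legal
(7,2): no bracket -> illegal
(7,3): flips 3 -> legal
(7,4): no bracket -> illegal
W mobility = 8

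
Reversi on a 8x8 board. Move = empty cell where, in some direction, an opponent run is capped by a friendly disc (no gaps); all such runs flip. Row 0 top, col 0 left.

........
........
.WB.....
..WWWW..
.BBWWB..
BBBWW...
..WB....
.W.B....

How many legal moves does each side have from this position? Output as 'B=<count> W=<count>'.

-- B to move --
(1,0): no bracket -> illegal
(1,1): no bracket -> illegal
(1,2): no bracket -> illegal
(2,0): flips 1 -> legal
(2,3): flips 5 -> legal
(2,4): flips 1 -> legal
(2,5): flips 3 -> legal
(2,6): no bracket -> illegal
(3,0): no bracket -> illegal
(3,1): no bracket -> illegal
(3,6): no bracket -> illegal
(4,6): no bracket -> illegal
(5,5): flips 4 -> legal
(6,0): no bracket -> illegal
(6,1): flips 1 -> legal
(6,4): flips 1 -> legal
(6,5): no bracket -> illegal
(7,0): no bracket -> illegal
(7,2): flips 1 -> legal
B mobility = 8
-- W to move --
(1,1): flips 1 -> legal
(1,2): flips 1 -> legal
(1,3): no bracket -> illegal
(2,3): flips 1 -> legal
(3,0): no bracket -> illegal
(3,1): flips 1 -> legal
(3,6): flips 1 -> legal
(4,0): flips 3 -> legal
(4,6): flips 1 -> legal
(5,5): flips 1 -> legal
(5,6): flips 1 -> legal
(6,0): flips 2 -> legal
(6,1): flips 1 -> legal
(6,4): flips 1 -> legal
(7,2): flips 1 -> legal
(7,4): no bracket -> illegal
W mobility = 13

Answer: B=8 W=13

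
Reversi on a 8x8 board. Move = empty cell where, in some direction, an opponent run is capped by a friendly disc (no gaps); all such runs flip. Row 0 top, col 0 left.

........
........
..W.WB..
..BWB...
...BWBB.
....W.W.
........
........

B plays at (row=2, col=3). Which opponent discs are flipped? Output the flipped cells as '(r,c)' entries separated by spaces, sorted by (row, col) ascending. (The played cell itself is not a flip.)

Answer: (2,4) (3,3)

Derivation:
Dir NW: first cell '.' (not opp) -> no flip
Dir N: first cell '.' (not opp) -> no flip
Dir NE: first cell '.' (not opp) -> no flip
Dir W: opp run (2,2), next='.' -> no flip
Dir E: opp run (2,4) capped by B -> flip
Dir SW: first cell 'B' (not opp) -> no flip
Dir S: opp run (3,3) capped by B -> flip
Dir SE: first cell 'B' (not opp) -> no flip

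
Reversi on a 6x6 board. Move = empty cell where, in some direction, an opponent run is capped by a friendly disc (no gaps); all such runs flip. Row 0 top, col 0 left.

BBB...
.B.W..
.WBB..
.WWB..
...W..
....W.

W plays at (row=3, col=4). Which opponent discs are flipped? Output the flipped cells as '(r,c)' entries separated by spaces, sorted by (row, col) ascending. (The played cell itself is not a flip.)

Answer: (3,3)

Derivation:
Dir NW: opp run (2,3), next='.' -> no flip
Dir N: first cell '.' (not opp) -> no flip
Dir NE: first cell '.' (not opp) -> no flip
Dir W: opp run (3,3) capped by W -> flip
Dir E: first cell '.' (not opp) -> no flip
Dir SW: first cell 'W' (not opp) -> no flip
Dir S: first cell '.' (not opp) -> no flip
Dir SE: first cell '.' (not opp) -> no flip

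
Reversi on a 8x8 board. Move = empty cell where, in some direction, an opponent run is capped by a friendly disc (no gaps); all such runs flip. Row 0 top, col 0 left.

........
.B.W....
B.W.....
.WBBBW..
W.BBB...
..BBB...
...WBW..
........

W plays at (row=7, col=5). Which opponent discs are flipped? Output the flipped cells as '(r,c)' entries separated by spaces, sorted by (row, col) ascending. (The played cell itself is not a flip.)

Dir NW: opp run (6,4) (5,3) (4,2) capped by W -> flip
Dir N: first cell 'W' (not opp) -> no flip
Dir NE: first cell '.' (not opp) -> no flip
Dir W: first cell '.' (not opp) -> no flip
Dir E: first cell '.' (not opp) -> no flip
Dir SW: edge -> no flip
Dir S: edge -> no flip
Dir SE: edge -> no flip

Answer: (4,2) (5,3) (6,4)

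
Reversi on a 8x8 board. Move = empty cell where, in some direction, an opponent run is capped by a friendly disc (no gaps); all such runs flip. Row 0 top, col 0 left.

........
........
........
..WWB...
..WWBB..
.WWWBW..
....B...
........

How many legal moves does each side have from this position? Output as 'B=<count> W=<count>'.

-- B to move --
(2,1): flips 2 -> legal
(2,2): flips 1 -> legal
(2,3): no bracket -> illegal
(2,4): no bracket -> illegal
(3,1): flips 4 -> legal
(4,0): no bracket -> illegal
(4,1): flips 2 -> legal
(4,6): flips 1 -> legal
(5,0): flips 3 -> legal
(5,6): flips 1 -> legal
(6,0): no bracket -> illegal
(6,1): flips 2 -> legal
(6,2): flips 1 -> legal
(6,3): no bracket -> illegal
(6,5): flips 1 -> legal
(6,6): flips 1 -> legal
B mobility = 11
-- W to move --
(2,3): no bracket -> illegal
(2,4): no bracket -> illegal
(2,5): flips 1 -> legal
(3,5): flips 3 -> legal
(3,6): no bracket -> illegal
(4,6): flips 2 -> legal
(5,6): no bracket -> illegal
(6,3): no bracket -> illegal
(6,5): flips 1 -> legal
(7,3): flips 1 -> legal
(7,4): no bracket -> illegal
(7,5): flips 1 -> legal
W mobility = 6

Answer: B=11 W=6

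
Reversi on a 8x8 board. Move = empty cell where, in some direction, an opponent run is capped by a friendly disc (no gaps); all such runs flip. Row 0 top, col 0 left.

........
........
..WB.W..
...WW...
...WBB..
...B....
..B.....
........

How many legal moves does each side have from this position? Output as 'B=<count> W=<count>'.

-- B to move --
(1,1): flips 2 -> legal
(1,2): no bracket -> illegal
(1,3): no bracket -> illegal
(1,4): no bracket -> illegal
(1,5): no bracket -> illegal
(1,6): no bracket -> illegal
(2,1): flips 1 -> legal
(2,4): flips 1 -> legal
(2,6): no bracket -> illegal
(3,1): no bracket -> illegal
(3,2): no bracket -> illegal
(3,5): no bracket -> illegal
(3,6): no bracket -> illegal
(4,2): flips 1 -> legal
(5,2): no bracket -> illegal
(5,4): no bracket -> illegal
B mobility = 4
-- W to move --
(1,2): flips 1 -> legal
(1,3): flips 1 -> legal
(1,4): no bracket -> illegal
(2,4): flips 1 -> legal
(3,2): no bracket -> illegal
(3,5): no bracket -> illegal
(3,6): no bracket -> illegal
(4,2): no bracket -> illegal
(4,6): flips 2 -> legal
(5,1): no bracket -> illegal
(5,2): no bracket -> illegal
(5,4): flips 1 -> legal
(5,5): flips 1 -> legal
(5,6): flips 1 -> legal
(6,1): no bracket -> illegal
(6,3): flips 1 -> legal
(6,4): no bracket -> illegal
(7,1): no bracket -> illegal
(7,2): no bracket -> illegal
(7,3): no bracket -> illegal
W mobility = 8

Answer: B=4 W=8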